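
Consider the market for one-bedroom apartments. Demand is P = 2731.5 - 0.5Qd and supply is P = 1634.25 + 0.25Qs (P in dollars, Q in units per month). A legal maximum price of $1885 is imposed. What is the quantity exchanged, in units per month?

1003

Rearranging demand gives Qd = 5463 - 2P; rearranging supply gives Qs = 4P - 6537. Without the control the market clears where 5463 - 2P = 4P - 6537, i.e. P* = 2000 and Q* = 1463.
The ceiling of 1885 is below the equilibrium price 2000, so it binds.
At P = 1885: Qd = 5463 - 2·1885 = 1693 and Qs = 4·1885 - 6537 = 1003.
The quantity actually transacted is the short side, supply: 1003.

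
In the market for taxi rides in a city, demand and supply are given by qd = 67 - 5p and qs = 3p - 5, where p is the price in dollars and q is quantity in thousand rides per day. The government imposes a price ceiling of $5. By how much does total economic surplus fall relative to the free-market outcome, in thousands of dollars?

Setting quantity demanded equal to quantity supplied, 67 - 5p = 3p - 5, gives p* = 9 and q* = 22.
Because the ceiling (5) lies below the market-clearing price, it is binding.
At p = 5: qd = 67 - 5·5 = 42 and qs = 3·5 - 5 = 10.
Quantity traded falls to 10. At q = 10 the demand price is (67 - 10)/5 = 11.4 and the supply price is (5 + 10)/3 = 5.
Deadweight loss = ½ · (11.4 - 5) · (22 - 10) = ½ · 6.4 · 12 = 38.4.

38.4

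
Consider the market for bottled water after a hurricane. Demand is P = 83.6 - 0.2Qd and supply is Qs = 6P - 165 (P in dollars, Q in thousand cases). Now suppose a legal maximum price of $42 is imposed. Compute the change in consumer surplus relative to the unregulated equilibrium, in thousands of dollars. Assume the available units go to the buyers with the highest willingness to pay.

521.4

Rearranging demand gives Qd = 418 - 5P. Setting quantity demanded equal to quantity supplied, 418 - 5P = 6P - 165, gives P* = 53 and Q* = 153.
Since 42 < 53, the ceiling is binding.
At P = 42: Qd = 418 - 5·42 = 208 and Qs = 6·42 - 165 = 87.
Consumer surplus without the control is ½ · (83.6 - 53) · 153 = 2340.9.
With the ceiling, 87 units are sold at 42 (assume they go to the highest-value buyers). The demand price at Q = 87 is 66.2, so CS = ½ · [(83.6 - 42) + (66.2 - 42)] · 87 = 2862.3.
Change in consumer surplus = 2862.3 - 2340.9 = 521.4.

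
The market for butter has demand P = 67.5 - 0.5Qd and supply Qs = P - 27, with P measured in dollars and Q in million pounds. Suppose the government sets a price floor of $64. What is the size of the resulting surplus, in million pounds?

Rearranging demand gives Qd = 135 - 2P. Equilibrium: 135 - 2P = P - 27, so 162 = 3P and P* = 54, Q* = 27.
Because the floor (64) lies above the market-clearing price, it is binding.
At P = 64: Qd = 135 - 2·64 = 7 and Qs = 64 - 27 = 37.
Surplus = Qs - Qd = 37 - 7 = 30.

30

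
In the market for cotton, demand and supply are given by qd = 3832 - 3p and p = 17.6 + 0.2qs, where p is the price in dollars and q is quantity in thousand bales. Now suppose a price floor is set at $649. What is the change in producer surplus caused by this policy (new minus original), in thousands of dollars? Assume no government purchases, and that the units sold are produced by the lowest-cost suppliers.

276962.1

Rearranging supply gives qs = 5p - 88. Without the control the market clears where 3832 - 3p = 5p - 88, i.e. p* = 490 and q* = 2362.
Because the floor (649) lies above the market-clearing price, it is binding.
At p = 649: qd = 3832 - 3·649 = 1885 and qs = 5·649 - 88 = 3157.
Producer surplus without the control is ½ · (490 - 17.6) · 2362 = 557904.4.
With the floor, 1885 units are sold at 649. The supply price at q = 1885 is 394.6, so PS = ½ · [(649 - 17.6) + (649 - 394.6)] · 1885 = 834866.5.
Change in producer surplus = 834866.5 - 557904.4 = 276962.1.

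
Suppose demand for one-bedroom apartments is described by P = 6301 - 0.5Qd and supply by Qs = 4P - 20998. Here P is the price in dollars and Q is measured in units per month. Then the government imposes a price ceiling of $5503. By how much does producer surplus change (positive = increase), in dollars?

Rearranging demand gives Qd = 12602 - 2P. Equilibrium: 12602 - 2P = 4P - 20998, so 33600 = 6P and P* = 5600, Q* = 1402.
The ceiling of 5503 is below the equilibrium price 5600, so it binds.
At P = 5503: Qd = 12602 - 2·5503 = 1596 and Qs = 4·5503 - 20998 = 1014.
Producer surplus without the control is ½ · (5600 - 5249.5) · 1402 = 245700.5.
With the ceiling, producers sell 1014 units at 5503, so PS = ½ · (5503 - 5249.5) · 1014 = 128524.5.
Change in producer surplus = 128524.5 - 245700.5 = -117176.

-117176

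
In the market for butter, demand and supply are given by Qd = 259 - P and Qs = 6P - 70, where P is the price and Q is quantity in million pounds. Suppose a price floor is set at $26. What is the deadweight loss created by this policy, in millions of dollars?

Setting quantity demanded equal to quantity supplied, 259 - P = 6P - 70, gives P* = 47 and Q* = 212.
Since 26 is below P* = 47, the floor does not bind and the free-market outcome prevails.
Since the control does not bind, no trades are prevented and deadweight loss is zero.

0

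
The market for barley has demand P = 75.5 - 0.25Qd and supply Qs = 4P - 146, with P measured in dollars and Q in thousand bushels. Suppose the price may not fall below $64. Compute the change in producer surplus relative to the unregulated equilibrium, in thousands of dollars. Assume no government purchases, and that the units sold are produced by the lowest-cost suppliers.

240

Rearranging demand gives Qd = 302 - 4P. Setting quantity demanded equal to quantity supplied, 302 - 4P = 4P - 146, gives P* = 56 and Q* = 78.
Since 64 > 56, the floor is binding.
At P = 64: Qd = 302 - 4·64 = 46 and Qs = 4·64 - 146 = 110.
Producer surplus without the control is ½ · (56 - 36.5) · 78 = 760.5.
With the floor, 46 units are sold at 64. The supply price at Q = 46 is 48, so PS = ½ · [(64 - 36.5) + (64 - 48)] · 46 = 1000.5.
Change in producer surplus = 1000.5 - 760.5 = 240.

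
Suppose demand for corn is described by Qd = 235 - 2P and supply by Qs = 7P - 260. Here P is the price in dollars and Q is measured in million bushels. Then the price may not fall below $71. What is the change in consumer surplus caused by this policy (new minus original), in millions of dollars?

-1744

Setting quantity demanded equal to quantity supplied, 235 - 2P = 7P - 260, gives P* = 55 and Q* = 125.
The floor of 71 is above the equilibrium price 55, so it binds.
At P = 71: Qd = 235 - 2·71 = 93 and Qs = 7·71 - 260 = 237.
Consumer surplus without the control is ½ · (117.5 - 55) · 125 = 3906.25.
With the floor, consumers buy 93 units at 71, so CS = ½ · (117.5 - 71) · 93 = 2162.25.
Change in consumer surplus = 2162.25 - 3906.25 = -1744.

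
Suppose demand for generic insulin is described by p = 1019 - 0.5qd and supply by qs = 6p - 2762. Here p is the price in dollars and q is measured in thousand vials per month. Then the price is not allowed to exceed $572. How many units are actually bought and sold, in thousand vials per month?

Rearranging demand gives qd = 2038 - 2p. Without the control the market clears where 2038 - 2p = 6p - 2762, i.e. p* = 600 and q* = 838.
The ceiling of 572 is below the equilibrium price 600, so it binds.
At p = 572: qd = 2038 - 2·572 = 894 and qs = 6·572 - 2762 = 670.
The quantity actually transacted is the short side, supply: 670.

670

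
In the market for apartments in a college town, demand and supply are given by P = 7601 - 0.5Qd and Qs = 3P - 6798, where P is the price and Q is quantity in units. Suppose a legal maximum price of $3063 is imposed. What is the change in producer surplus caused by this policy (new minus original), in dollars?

Rearranging demand gives Qd = 15202 - 2P. In a free market, 15202 - 2P = 3P - 6798 gives the equilibrium P* = 4400, Q* = 6402.
The ceiling of 3063 is below the equilibrium price 4400, so it binds.
At P = 3063: Qd = 15202 - 2·3063 = 9076 and Qs = 3·3063 - 6798 = 2391.
Producer surplus without the control is ½ · (4400 - 2266) · 6402 = 6830934.
With the ceiling, producers sell 2391 units at 3063, so PS = ½ · (3063 - 2266) · 2391 = 952813.5.
Change in producer surplus = 952813.5 - 6830934 = -5878120.5.

-5878120.5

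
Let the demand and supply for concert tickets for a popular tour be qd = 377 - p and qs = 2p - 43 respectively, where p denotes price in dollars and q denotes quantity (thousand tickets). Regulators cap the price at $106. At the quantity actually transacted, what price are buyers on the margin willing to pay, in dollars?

In a free market, 377 - p = 2p - 43 gives the equilibrium p* = 140, q* = 237.
Because the ceiling (106) lies below the market-clearing price, it is binding.
At p = 106: qd = 377 - 106 = 271 and qs = 2·106 - 43 = 169.
Only 169 units reach the market. On the demand curve, the marginal buyer's willingness to pay at q = 169 is (377 - 169) = 208.

208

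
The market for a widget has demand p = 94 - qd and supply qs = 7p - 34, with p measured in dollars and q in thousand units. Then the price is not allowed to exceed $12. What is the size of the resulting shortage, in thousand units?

Rearranging demand gives qd = 94 - p. Without the control the market clears where 94 - p = 7p - 34, i.e. p* = 16 and q* = 78.
The ceiling of 12 is below the equilibrium price 16, so it binds.
At p = 12: qd = 94 - 12 = 82 and qs = 7·12 - 34 = 50.
Shortage = qd - qs = 82 - 50 = 32.

32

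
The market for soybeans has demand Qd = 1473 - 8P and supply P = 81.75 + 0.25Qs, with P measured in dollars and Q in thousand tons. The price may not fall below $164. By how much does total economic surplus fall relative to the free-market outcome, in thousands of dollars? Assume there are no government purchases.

Rearranging supply gives Qs = 4P - 327. Without the control the market clears where 1473 - 8P = 4P - 327, i.e. P* = 150 and Q* = 273.
The floor of 164 is above the equilibrium price 150, so it binds.
At P = 164: Qd = 1473 - 8·164 = 161 and Qs = 4·164 - 327 = 329.
Quantity traded falls to 161. At Q = 161 the demand price is (1473 - 161)/8 = 164 and the supply price is (327 + 161)/4 = 122.
Deadweight loss = ½ · (164 - 122) · (273 - 161) = ½ · 42 · 112 = 2352.

2352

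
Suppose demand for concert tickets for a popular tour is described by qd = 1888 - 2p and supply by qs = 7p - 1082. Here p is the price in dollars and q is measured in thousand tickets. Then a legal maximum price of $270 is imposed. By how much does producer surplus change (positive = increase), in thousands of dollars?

In a free market, 1888 - 2p = 7p - 1082 gives the equilibrium p* = 330, q* = 1228.
Since 270 < 330, the ceiling is binding.
At p = 270: qd = 1888 - 2·270 = 1348 and qs = 7·270 - 1082 = 808.
Producer surplus without the control is ½ · (330 - 1082/7) · 1228 = 753992/7.
With the ceiling, producers sell 808 units at 270, so PS = ½ · (270 - 1082/7) · 808 = 326432/7.
Change in producer surplus = 326432/7 - 753992/7 = -61080.

-61080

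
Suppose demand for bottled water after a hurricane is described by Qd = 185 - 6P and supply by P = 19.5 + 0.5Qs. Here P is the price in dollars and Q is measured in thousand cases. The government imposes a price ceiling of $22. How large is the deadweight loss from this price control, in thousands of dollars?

48

Rearranging supply gives Qs = 2P - 39. Equilibrium: 185 - 6P = 2P - 39, so 224 = 8P and P* = 28, Q* = 17.
The ceiling of 22 is below the equilibrium price 28, so it binds.
At P = 22: Qd = 185 - 6·22 = 53 and Qs = 2·22 - 39 = 5.
Quantity traded falls to 5. At Q = 5 the demand price is (185 - 5)/6 = 30 and the supply price is (39 + 5)/2 = 22.
Deadweight loss = ½ · (30 - 22) · (17 - 5) = ½ · 8 · 12 = 48.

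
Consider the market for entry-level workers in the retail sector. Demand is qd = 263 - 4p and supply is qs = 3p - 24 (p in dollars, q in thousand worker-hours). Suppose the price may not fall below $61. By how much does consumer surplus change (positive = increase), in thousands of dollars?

Equilibrium: 263 - 4p = 3p - 24, so 287 = 7p and p* = 41, q* = 99.
Since 61 > 41, the floor is binding.
At p = 61: qd = 263 - 4·61 = 19 and qs = 3·61 - 24 = 159.
Consumer surplus without the control is ½ · (65.75 - 41) · 99 = 1225.125.
With the floor, consumers buy 19 units at 61, so CS = ½ · (65.75 - 61) · 19 = 45.125.
Change in consumer surplus = 45.125 - 1225.125 = -1180.

-1180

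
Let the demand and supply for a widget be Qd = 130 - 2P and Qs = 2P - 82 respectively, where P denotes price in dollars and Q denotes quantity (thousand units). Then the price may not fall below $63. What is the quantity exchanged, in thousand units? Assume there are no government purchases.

Setting quantity demanded equal to quantity supplied, 130 - 2P = 2P - 82, gives P* = 53 and Q* = 24.
The floor of 63 is above the equilibrium price 53, so it binds.
At P = 63: Qd = 130 - 2·63 = 4 and Qs = 2·63 - 82 = 44.
The quantity actually transacted is the short side, demand: 4.

4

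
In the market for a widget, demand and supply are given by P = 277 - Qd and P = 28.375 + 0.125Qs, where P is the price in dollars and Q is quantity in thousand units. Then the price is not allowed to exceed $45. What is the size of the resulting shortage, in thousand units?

Rearranging demand gives Qd = 277 - P; rearranging supply gives Qs = 8P - 227. Equilibrium: 277 - P = 8P - 227, so 504 = 9P and P* = 56, Q* = 221.
The ceiling of 45 is below the equilibrium price 56, so it binds.
At P = 45: Qd = 277 - 45 = 232 and Qs = 8·45 - 227 = 133.
Shortage = Qd - Qs = 232 - 133 = 99.

99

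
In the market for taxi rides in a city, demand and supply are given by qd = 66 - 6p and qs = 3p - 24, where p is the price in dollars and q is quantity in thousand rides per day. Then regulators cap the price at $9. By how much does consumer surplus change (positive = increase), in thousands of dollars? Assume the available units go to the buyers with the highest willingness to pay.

In a free market, 66 - 6p = 3p - 24 gives the equilibrium p* = 10, q* = 6.
Since 9 < 10, the ceiling is binding.
At p = 9: qd = 66 - 6·9 = 12 and qs = 3·9 - 24 = 3.
Consumer surplus without the control is ½ · (11 - 10) · 6 = 3.
With the ceiling, 3 units are sold at 9 (assume they go to the highest-value buyers). The demand price at q = 3 is 10.5, so CS = ½ · [(11 - 9) + (10.5 - 9)] · 3 = 5.25.
Change in consumer surplus = 5.25 - 3 = 2.25.

2.25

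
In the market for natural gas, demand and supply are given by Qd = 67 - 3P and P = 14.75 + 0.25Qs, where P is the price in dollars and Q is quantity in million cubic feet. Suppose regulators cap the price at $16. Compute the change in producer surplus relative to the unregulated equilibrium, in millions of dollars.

-18

Rearranging supply gives Qs = 4P - 59. Without the control the market clears where 67 - 3P = 4P - 59, i.e. P* = 18 and Q* = 13.
Because the ceiling (16) lies below the market-clearing price, it is binding.
At P = 16: Qd = 67 - 3·16 = 19 and Qs = 4·16 - 59 = 5.
Producer surplus without the control is ½ · (18 - 14.75) · 13 = 21.125.
With the ceiling, producers sell 5 units at 16, so PS = ½ · (16 - 14.75) · 5 = 3.125.
Change in producer surplus = 3.125 - 21.125 = -18.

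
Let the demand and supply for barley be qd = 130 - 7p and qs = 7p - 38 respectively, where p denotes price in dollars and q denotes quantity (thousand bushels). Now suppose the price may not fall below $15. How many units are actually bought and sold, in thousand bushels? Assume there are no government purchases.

25

Without the control the market clears where 130 - 7p = 7p - 38, i.e. p* = 12 and q* = 46.
The floor of 15 is above the equilibrium price 12, so it binds.
At p = 15: qd = 130 - 7·15 = 25 and qs = 7·15 - 38 = 67.
The quantity actually transacted is the short side, demand: 25.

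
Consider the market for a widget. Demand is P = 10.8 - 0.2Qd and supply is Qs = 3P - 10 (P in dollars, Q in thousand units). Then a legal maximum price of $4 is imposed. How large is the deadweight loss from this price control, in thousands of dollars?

38.4

Rearranging demand gives Qd = 54 - 5P. Setting quantity demanded equal to quantity supplied, 54 - 5P = 3P - 10, gives P* = 8 and Q* = 14.
Since 4 < 8, the ceiling is binding.
At P = 4: Qd = 54 - 5·4 = 34 and Qs = 3·4 - 10 = 2.
Quantity traded falls to 2. At Q = 2 the demand price is (54 - 2)/5 = 10.4 and the supply price is (10 + 2)/3 = 4.
Deadweight loss = ½ · (10.4 - 4) · (14 - 2) = ½ · 6.4 · 12 = 38.4.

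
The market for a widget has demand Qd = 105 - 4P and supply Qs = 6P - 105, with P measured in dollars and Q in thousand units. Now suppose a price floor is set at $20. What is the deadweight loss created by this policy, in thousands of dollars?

0

In a free market, 105 - 4P = 6P - 105 gives the equilibrium P* = 21, Q* = 21.
The floor of 20 is below the equilibrium price 21, so it is not binding; the market clears at P* = 21, Q* = 21.
Since the control does not bind, no trades are prevented and deadweight loss is zero.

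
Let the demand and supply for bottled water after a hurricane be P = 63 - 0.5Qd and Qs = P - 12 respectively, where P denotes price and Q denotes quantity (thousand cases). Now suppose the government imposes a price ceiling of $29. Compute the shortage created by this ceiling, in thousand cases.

Rearranging demand gives Qd = 126 - 2P. Equilibrium: 126 - 2P = P - 12, so 138 = 3P and P* = 46, Q* = 34.
The ceiling of 29 is below the equilibrium price 46, so it binds.
At P = 29: Qd = 126 - 2·29 = 68 and Qs = 29 - 12 = 17.
Shortage = Qd - Qs = 68 - 17 = 51.

51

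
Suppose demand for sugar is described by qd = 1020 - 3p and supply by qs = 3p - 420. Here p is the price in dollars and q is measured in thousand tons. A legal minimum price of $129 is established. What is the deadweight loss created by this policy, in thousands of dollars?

Setting quantity demanded equal to quantity supplied, 1020 - 3p = 3p - 420, gives p* = 240 and q* = 300.
The floor of 129 is below the equilibrium price 240, so it is not binding; the market clears at p* = 240, q* = 300.
Since the control does not bind, no trades are prevented and deadweight loss is zero.

0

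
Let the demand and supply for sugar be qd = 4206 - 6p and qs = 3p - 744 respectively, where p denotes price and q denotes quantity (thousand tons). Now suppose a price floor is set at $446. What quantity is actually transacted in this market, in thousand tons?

906

Setting quantity demanded equal to quantity supplied, 4206 - 6p = 3p - 744, gives p* = 550 and q* = 906.
Since 446 is below p* = 550, the floor does not bind and the free-market outcome prevails.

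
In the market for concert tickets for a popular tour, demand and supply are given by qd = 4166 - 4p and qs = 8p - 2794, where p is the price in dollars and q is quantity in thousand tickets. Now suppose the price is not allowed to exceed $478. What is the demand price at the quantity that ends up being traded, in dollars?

784

Without the control the market clears where 4166 - 4p = 8p - 2794, i.e. p* = 580 and q* = 1846.
Because the ceiling (478) lies below the market-clearing price, it is binding.
At p = 478: qd = 4166 - 4·478 = 2254 and qs = 8·478 - 2794 = 1030.
Only 1030 units reach the market. On the demand curve, the marginal buyer's willingness to pay at q = 1030 is (4166 - 1030)/4 = 784.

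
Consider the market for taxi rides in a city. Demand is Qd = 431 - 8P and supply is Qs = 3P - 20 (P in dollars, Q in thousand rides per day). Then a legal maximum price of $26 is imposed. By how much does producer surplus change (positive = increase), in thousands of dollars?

-1207.5

Without the control the market clears where 431 - 8P = 3P - 20, i.e. P* = 41 and Q* = 103.
The ceiling of 26 is below the equilibrium price 41, so it binds.
At P = 26: Qd = 431 - 8·26 = 223 and Qs = 3·26 - 20 = 58.
Producer surplus without the control is ½ · (41 - 20/3) · 103 = 10609/6.
With the ceiling, producers sell 58 units at 26, so PS = ½ · (26 - 20/3) · 58 = 1682/3.
Change in producer surplus = 1682/3 - 10609/6 = -1207.5.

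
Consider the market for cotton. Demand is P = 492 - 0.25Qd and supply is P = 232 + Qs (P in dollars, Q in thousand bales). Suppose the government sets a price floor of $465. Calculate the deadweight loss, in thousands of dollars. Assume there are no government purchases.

6250

Rearranging demand gives Qd = 1968 - 4P; rearranging supply gives Qs = P - 232. Without the control the market clears where 1968 - 4P = P - 232, i.e. P* = 440 and Q* = 208.
Because the floor (465) lies above the market-clearing price, it is binding.
At P = 465: Qd = 1968 - 4·465 = 108 and Qs = 465 - 232 = 233.
Quantity traded falls to 108. At Q = 108 the demand price is (1968 - 108)/4 = 465 and the supply price is 232 + 108 = 340.
Deadweight loss = ½ · (465 - 340) · (208 - 108) = ½ · 125 · 100 = 6250.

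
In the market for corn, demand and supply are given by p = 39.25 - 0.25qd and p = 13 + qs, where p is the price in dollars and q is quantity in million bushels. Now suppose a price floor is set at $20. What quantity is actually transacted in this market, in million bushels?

21

Rearranging demand gives qd = 157 - 4p; rearranging supply gives qs = p - 13. Without the control the market clears where 157 - 4p = p - 13, i.e. p* = 34 and q* = 21.
Since 20 is below p* = 34, the floor does not bind and the free-market outcome prevails.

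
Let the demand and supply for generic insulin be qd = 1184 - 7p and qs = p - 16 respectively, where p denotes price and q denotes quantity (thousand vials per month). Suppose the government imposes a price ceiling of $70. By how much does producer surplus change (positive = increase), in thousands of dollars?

In a free market, 1184 - 7p = p - 16 gives the equilibrium p* = 150, q* = 134.
Because the ceiling (70) lies below the market-clearing price, it is binding.
At p = 70: qd = 1184 - 7·70 = 694 and qs = 70 - 16 = 54.
Producer surplus without the control is ½ · (150 - 16) · 134 = 8978.
With the ceiling, producers sell 54 units at 70, so PS = ½ · (70 - 16) · 54 = 1458.
Change in producer surplus = 1458 - 8978 = -7520.

-7520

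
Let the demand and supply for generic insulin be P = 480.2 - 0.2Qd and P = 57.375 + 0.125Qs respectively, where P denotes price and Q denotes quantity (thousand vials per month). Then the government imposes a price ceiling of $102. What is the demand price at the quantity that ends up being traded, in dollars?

Rearranging demand gives Qd = 2401 - 5P; rearranging supply gives Qs = 8P - 459. Without the control the market clears where 2401 - 5P = 8P - 459, i.e. P* = 220 and Q* = 1301.
Because the ceiling (102) lies below the market-clearing price, it is binding.
At P = 102: Qd = 2401 - 5·102 = 1891 and Qs = 8·102 - 459 = 357.
Only 357 units reach the market. On the demand curve, the marginal buyer's willingness to pay at Q = 357 is (2401 - 357)/5 = 408.8.

408.8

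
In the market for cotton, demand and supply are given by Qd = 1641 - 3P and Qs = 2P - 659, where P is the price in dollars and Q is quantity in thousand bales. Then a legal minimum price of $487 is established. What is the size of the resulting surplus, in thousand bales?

Without the control the market clears where 1641 - 3P = 2P - 659, i.e. P* = 460 and Q* = 261.
The floor of 487 is above the equilibrium price 460, so it binds.
At P = 487: Qd = 1641 - 3·487 = 180 and Qs = 2·487 - 659 = 315.
Surplus = Qs - Qd = 315 - 180 = 135.

135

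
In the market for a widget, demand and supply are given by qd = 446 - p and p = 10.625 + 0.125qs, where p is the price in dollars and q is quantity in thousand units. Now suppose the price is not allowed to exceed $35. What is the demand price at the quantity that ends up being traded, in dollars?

Rearranging supply gives qs = 8p - 85. Setting quantity demanded equal to quantity supplied, 446 - p = 8p - 85, gives p* = 59 and q* = 387.
The ceiling of 35 is below the equilibrium price 59, so it binds.
At p = 35: qd = 446 - 35 = 411 and qs = 8·35 - 85 = 195.
Only 195 units reach the market. On the demand curve, the marginal buyer's willingness to pay at q = 195 is (446 - 195) = 251.

251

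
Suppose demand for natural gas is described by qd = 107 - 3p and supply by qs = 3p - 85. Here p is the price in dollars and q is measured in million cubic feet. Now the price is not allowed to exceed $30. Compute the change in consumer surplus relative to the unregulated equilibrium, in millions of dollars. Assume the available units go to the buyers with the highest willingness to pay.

4

Without the control the market clears where 107 - 3p = 3p - 85, i.e. p* = 32 and q* = 11.
The ceiling of 30 is below the equilibrium price 32, so it binds.
At p = 30: qd = 107 - 3·30 = 17 and qs = 3·30 - 85 = 5.
Consumer surplus without the control is ½ · (107/3 - 32) · 11 = 121/6.
With the ceiling, 5 units are sold at 30 (assume they go to the highest-value buyers). The demand price at q = 5 is 34, so CS = ½ · [(107/3 - 30) + (34 - 30)] · 5 = 145/6.
Change in consumer surplus = 145/6 - 121/6 = 4.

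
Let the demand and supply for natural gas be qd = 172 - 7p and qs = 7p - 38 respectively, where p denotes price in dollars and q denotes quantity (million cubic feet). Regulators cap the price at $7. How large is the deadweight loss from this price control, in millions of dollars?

Equilibrium: 172 - 7p = 7p - 38, so 210 = 14p and p* = 15, q* = 67.
Since 7 < 15, the ceiling is binding.
At p = 7: qd = 172 - 7·7 = 123 and qs = 7·7 - 38 = 11.
Quantity traded falls to 11. At q = 11 the demand price is (172 - 11)/7 = 23 and the supply price is (38 + 11)/7 = 7.
Deadweight loss = ½ · (23 - 7) · (67 - 11) = ½ · 16 · 56 = 448.

448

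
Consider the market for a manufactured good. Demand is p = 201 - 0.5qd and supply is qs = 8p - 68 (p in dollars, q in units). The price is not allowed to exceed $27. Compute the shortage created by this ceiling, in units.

200

Rearranging demand gives qd = 402 - 2p. In a free market, 402 - 2p = 8p - 68 gives the equilibrium p* = 47, q* = 308.
The ceiling of 27 is below the equilibrium price 47, so it binds.
At p = 27: qd = 402 - 2·27 = 348 and qs = 8·27 - 68 = 148.
Shortage = qd - qs = 348 - 148 = 200.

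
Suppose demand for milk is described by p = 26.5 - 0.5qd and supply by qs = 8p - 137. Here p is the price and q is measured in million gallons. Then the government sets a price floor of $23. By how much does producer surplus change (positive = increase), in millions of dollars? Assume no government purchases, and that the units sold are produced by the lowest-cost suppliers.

24

Rearranging demand gives qd = 53 - 2p. Equilibrium: 53 - 2p = 8p - 137, so 190 = 10p and p* = 19, q* = 15.
Because the floor (23) lies above the market-clearing price, it is binding.
At p = 23: qd = 53 - 2·23 = 7 and qs = 8·23 - 137 = 47.
Producer surplus without the control is ½ · (19 - 17.125) · 15 = 14.0625.
With the floor, 7 units are sold at 23. The supply price at q = 7 is 18, so PS = ½ · [(23 - 17.125) + (23 - 18)] · 7 = 38.0625.
Change in producer surplus = 38.0625 - 14.0625 = 24.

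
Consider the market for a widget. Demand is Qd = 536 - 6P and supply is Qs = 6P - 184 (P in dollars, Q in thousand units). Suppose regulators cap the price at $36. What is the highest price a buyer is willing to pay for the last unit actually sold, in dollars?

Without the control the market clears where 536 - 6P = 6P - 184, i.e. P* = 60 and Q* = 176.
Since 36 < 60, the ceiling is binding.
At P = 36: Qd = 536 - 6·36 = 320 and Qs = 6·36 - 184 = 32.
Only 32 units reach the market. On the demand curve, the marginal buyer's willingness to pay at Q = 32 is (536 - 32)/6 = 84.

84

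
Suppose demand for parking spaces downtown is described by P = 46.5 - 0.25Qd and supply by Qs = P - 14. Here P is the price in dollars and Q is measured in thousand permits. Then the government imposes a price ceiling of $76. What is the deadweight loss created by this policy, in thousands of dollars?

0

Rearranging demand gives Qd = 186 - 4P. In a free market, 186 - 4P = P - 14 gives the equilibrium P* = 40, Q* = 26.
The ceiling of 76 is above the equilibrium price 40, so it is not binding; the market clears at P* = 40, Q* = 26.
Since the control does not bind, no trades are prevented and deadweight loss is zero.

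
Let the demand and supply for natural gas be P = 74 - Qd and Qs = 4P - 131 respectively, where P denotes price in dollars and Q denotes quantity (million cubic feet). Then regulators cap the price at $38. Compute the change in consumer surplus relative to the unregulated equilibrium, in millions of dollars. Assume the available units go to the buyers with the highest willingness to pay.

Rearranging demand gives Qd = 74 - P. Equilibrium: 74 - P = 4P - 131, so 205 = 5P and P* = 41, Q* = 33.
Because the ceiling (38) lies below the market-clearing price, it is binding.
At P = 38: Qd = 74 - 38 = 36 and Qs = 4·38 - 131 = 21.
Consumer surplus without the control is ½ · (74 - 41) · 33 = 544.5.
With the ceiling, 21 units are sold at 38 (assume they go to the highest-value buyers). The demand price at Q = 21 is 53, so CS = ½ · [(74 - 38) + (53 - 38)] · 21 = 535.5.
Change in consumer surplus = 535.5 - 544.5 = -9.

-9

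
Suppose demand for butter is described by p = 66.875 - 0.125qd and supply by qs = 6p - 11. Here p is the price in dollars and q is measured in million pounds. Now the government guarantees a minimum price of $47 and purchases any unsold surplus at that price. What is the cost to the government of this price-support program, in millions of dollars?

Rearranging demand gives qd = 535 - 8p. Without the control the market clears where 535 - 8p = 6p - 11, i.e. p* = 39 and q* = 223.
The floor of 47 is above the equilibrium price 39, so it binds.
At p = 47: qd = 535 - 8·47 = 159 and qs = 6·47 - 11 = 271.
Surplus = qs - qd = 112.
Government expenditure = surplus × support price = 112 × 47 = 5264.

5264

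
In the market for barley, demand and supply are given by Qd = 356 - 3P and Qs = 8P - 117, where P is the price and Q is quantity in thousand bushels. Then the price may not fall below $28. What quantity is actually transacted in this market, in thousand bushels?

227

Equilibrium: 356 - 3P = 8P - 117, so 473 = 11P and P* = 43, Q* = 227.
The floor of 28 is below the equilibrium price 43, so it is not binding; the market clears at P* = 43, Q* = 227.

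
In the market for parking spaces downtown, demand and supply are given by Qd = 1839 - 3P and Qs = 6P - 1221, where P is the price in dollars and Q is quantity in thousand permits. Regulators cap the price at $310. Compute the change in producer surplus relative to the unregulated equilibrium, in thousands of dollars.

-21870

In a free market, 1839 - 3P = 6P - 1221 gives the equilibrium P* = 340, Q* = 819.
Since 310 < 340, the ceiling is binding.
At P = 310: Qd = 1839 - 3·310 = 909 and Qs = 6·310 - 1221 = 639.
Producer surplus without the control is ½ · (340 - 203.5) · 819 = 55896.75.
With the ceiling, producers sell 639 units at 310, so PS = ½ · (310 - 203.5) · 639 = 34026.75.
Change in producer surplus = 34026.75 - 55896.75 = -21870.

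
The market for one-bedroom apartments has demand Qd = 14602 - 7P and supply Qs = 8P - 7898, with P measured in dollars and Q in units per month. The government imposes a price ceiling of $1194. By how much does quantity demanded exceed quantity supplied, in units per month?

Without the control the market clears where 14602 - 7P = 8P - 7898, i.e. P* = 1500 and Q* = 4102.
Because the ceiling (1194) lies below the market-clearing price, it is binding.
At P = 1194: Qd = 14602 - 7·1194 = 6244 and Qs = 8·1194 - 7898 = 1654.
Shortage = Qd - Qs = 6244 - 1654 = 4590.

4590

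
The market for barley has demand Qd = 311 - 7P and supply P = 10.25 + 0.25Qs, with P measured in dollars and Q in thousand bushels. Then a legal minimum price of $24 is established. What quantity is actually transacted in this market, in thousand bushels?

87

Rearranging supply gives Qs = 4P - 41. Without the control the market clears where 311 - 7P = 4P - 41, i.e. P* = 32 and Q* = 87.
The floor of 24 is below the equilibrium price 32, so it is not binding; the market clears at P* = 32, Q* = 87.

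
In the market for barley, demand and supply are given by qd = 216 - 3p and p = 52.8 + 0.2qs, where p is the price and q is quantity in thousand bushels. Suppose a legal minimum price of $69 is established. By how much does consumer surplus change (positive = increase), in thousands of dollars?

-202.5

Rearranging supply gives qs = 5p - 264. In a free market, 216 - 3p = 5p - 264 gives the equilibrium p* = 60, q* = 36.
Because the floor (69) lies above the market-clearing price, it is binding.
At p = 69: qd = 216 - 3·69 = 9 and qs = 5·69 - 264 = 81.
Consumer surplus without the control is ½ · (72 - 60) · 36 = 216.
With the floor, consumers buy 9 units at 69, so CS = ½ · (72 - 69) · 9 = 13.5.
Change in consumer surplus = 13.5 - 216 = -202.5.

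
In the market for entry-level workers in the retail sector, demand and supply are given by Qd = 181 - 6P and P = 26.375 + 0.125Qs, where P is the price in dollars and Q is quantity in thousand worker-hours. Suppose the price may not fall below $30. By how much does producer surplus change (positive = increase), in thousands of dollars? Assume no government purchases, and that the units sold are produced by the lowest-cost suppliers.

Rearranging supply gives Qs = 8P - 211. Equilibrium: 181 - 6P = 8P - 211, so 392 = 14P and P* = 28, Q* = 13.
Since 30 > 28, the floor is binding.
At P = 30: Qd = 181 - 6·30 = 1 and Qs = 8·30 - 211 = 29.
Producer surplus without the control is ½ · (28 - 26.375) · 13 = 10.5625.
With the floor, 1 units are sold at 30. The supply price at Q = 1 is 26.5, so PS = ½ · [(30 - 26.375) + (30 - 26.5)] · 1 = 3.5625.
Change in producer surplus = 3.5625 - 10.5625 = -7.

-7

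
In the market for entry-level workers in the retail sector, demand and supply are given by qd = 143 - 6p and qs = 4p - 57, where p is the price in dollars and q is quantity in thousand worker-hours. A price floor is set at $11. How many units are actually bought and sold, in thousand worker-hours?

23

Equilibrium: 143 - 6p = 4p - 57, so 200 = 10p and p* = 20, q* = 23.
The floor of 11 is below the equilibrium price 20, so it is not binding; the market clears at p* = 20, q* = 23.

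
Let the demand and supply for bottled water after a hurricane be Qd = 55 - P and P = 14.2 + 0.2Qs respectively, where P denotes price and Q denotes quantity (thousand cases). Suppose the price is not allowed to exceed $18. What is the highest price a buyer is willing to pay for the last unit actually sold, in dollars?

Rearranging supply gives Qs = 5P - 71. Without the control the market clears where 55 - P = 5P - 71, i.e. P* = 21 and Q* = 34.
The ceiling of 18 is below the equilibrium price 21, so it binds.
At P = 18: Qd = 55 - 18 = 37 and Qs = 5·18 - 71 = 19.
Only 19 units reach the market. On the demand curve, the marginal buyer's willingness to pay at Q = 19 is (55 - 19) = 36.

36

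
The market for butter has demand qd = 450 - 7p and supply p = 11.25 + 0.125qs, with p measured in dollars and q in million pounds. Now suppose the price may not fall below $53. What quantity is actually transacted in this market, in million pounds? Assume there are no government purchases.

79

Rearranging supply gives qs = 8p - 90. Setting quantity demanded equal to quantity supplied, 450 - 7p = 8p - 90, gives p* = 36 and q* = 198.
The floor of 53 is above the equilibrium price 36, so it binds.
At p = 53: qd = 450 - 7·53 = 79 and qs = 8·53 - 90 = 334.
The quantity actually transacted is the short side, demand: 79.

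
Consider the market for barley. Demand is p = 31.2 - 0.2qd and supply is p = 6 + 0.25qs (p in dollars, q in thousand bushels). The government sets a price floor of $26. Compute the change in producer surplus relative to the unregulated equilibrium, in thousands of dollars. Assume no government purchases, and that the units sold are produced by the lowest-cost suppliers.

43.5

Rearranging demand gives qd = 156 - 5p; rearranging supply gives qs = 4p - 24. Setting quantity demanded equal to quantity supplied, 156 - 5p = 4p - 24, gives p* = 20 and q* = 56.
The floor of 26 is above the equilibrium price 20, so it binds.
At p = 26: qd = 156 - 5·26 = 26 and qs = 4·26 - 24 = 80.
Producer surplus without the control is ½ · (20 - 6) · 56 = 392.
With the floor, 26 units are sold at 26. The supply price at q = 26 is 12.5, so PS = ½ · [(26 - 6) + (26 - 12.5)] · 26 = 435.5.
Change in producer surplus = 435.5 - 392 = 43.5.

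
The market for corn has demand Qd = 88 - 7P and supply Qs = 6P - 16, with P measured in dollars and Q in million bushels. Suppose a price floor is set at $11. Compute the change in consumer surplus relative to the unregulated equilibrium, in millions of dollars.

-64.5

Equilibrium: 88 - 7P = 6P - 16, so 104 = 13P and P* = 8, Q* = 32.
Since 11 > 8, the floor is binding.
At P = 11: Qd = 88 - 7·11 = 11 and Qs = 6·11 - 16 = 50.
Consumer surplus without the control is ½ · (88/7 - 8) · 32 = 512/7.
With the floor, consumers buy 11 units at 11, so CS = ½ · (88/7 - 11) · 11 = 121/14.
Change in consumer surplus = 121/14 - 512/7 = -64.5.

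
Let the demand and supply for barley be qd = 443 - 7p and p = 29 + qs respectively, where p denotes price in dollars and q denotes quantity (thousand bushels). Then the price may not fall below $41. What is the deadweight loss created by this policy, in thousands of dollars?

0

Rearranging supply gives qs = p - 29. In a free market, 443 - 7p = p - 29 gives the equilibrium p* = 59, q* = 30.
Since 41 is below p* = 59, the floor does not bind and the free-market outcome prevails.
Since the control does not bind, no trades are prevented and deadweight loss is zero.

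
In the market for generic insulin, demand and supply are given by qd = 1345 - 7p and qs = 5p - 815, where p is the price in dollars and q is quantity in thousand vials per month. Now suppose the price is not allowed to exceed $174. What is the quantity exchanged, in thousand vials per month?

55

In a free market, 1345 - 7p = 5p - 815 gives the equilibrium p* = 180, q* = 85.
Because the ceiling (174) lies below the market-clearing price, it is binding.
At p = 174: qd = 1345 - 7·174 = 127 and qs = 5·174 - 815 = 55.
The quantity actually transacted is the short side, supply: 55.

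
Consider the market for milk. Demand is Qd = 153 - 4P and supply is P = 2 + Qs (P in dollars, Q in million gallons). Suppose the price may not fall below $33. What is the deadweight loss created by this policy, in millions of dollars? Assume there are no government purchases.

Rearranging supply gives Qs = P - 2. In a free market, 153 - 4P = P - 2 gives the equilibrium P* = 31, Q* = 29.
Because the floor (33) lies above the market-clearing price, it is binding.
At P = 33: Qd = 153 - 4·33 = 21 and Qs = 33 - 2 = 31.
Quantity traded falls to 21. At Q = 21 the demand price is (153 - 21)/4 = 33 and the supply price is 2 + 21 = 23.
Deadweight loss = ½ · (33 - 23) · (29 - 21) = ½ · 10 · 8 = 40.

40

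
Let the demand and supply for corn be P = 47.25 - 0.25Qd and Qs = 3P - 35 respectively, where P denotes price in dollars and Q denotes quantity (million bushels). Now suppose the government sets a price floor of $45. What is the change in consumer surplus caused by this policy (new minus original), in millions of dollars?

-455

Rearranging demand gives Qd = 189 - 4P. In a free market, 189 - 4P = 3P - 35 gives the equilibrium P* = 32, Q* = 61.
Since 45 > 32, the floor is binding.
At P = 45: Qd = 189 - 4·45 = 9 and Qs = 3·45 - 35 = 100.
Consumer surplus without the control is ½ · (47.25 - 32) · 61 = 465.125.
With the floor, consumers buy 9 units at 45, so CS = ½ · (47.25 - 45) · 9 = 10.125.
Change in consumer surplus = 10.125 - 465.125 = -455.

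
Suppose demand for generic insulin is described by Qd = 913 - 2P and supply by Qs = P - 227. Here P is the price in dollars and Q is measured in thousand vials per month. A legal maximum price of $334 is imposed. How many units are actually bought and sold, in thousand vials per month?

107

Equilibrium: 913 - 2P = P - 227, so 1140 = 3P and P* = 380, Q* = 153.
Because the ceiling (334) lies below the market-clearing price, it is binding.
At P = 334: Qd = 913 - 2·334 = 245 and Qs = 334 - 227 = 107.
The quantity actually transacted is the short side, supply: 107.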